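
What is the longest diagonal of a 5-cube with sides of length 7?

||(7,7,...,7)|| = √(5)·7 ≈ 15.6525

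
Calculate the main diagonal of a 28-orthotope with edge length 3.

||(3,3,...,3)|| = √(28)·3 ≈ 15.8745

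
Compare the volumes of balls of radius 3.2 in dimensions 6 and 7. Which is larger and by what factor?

V_6(3.2) ≈ 5548.79, V_7(3.2) ≈ 16234.2. The 7-ball is larger by a factor of 2.926.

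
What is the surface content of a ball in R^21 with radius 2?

S = n·V_n(r)/r = 21·V_21(2)/2 (volume-to-surface relation), giving 2147483648·π^10/654729075 ≈ 307162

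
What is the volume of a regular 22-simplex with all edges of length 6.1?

Volume = 6.1^22 · √(23/2^22) / 22! ≈ 3.94479e-07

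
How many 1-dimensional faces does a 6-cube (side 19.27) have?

An n-cube has C(n,k)·2^(n-k) k-faces. Here C(6,1)·2^5 = 6·32 = 192.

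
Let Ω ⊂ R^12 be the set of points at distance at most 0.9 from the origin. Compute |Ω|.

The n-ball volume is π^(n/2)·r^n/Γ(n/2+1). With n=12, r=0.9: V ≈ 0.377118.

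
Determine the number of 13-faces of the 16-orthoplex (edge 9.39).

An n-cross-polytope has 2^(k+1)·C(n,k+1) k-faces. Here 2^14·C(16,14) = 16384·120 = 1966080.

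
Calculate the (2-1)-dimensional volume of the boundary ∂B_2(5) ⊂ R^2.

The surface area of an n-ball is 2π^(n/2) r^(n-1) / Γ(n/2). For n=2, r=5: 2πr = 2π·5 ≈ 31.4159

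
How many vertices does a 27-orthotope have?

An n-cube has 2^n vertices; for n = 27 that is 2^27 = 134217728.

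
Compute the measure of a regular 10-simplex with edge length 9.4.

Volume = 9.4^10 · √(11/2^10) / 10! ≈ 153.837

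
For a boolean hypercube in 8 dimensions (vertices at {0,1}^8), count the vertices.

Number of vertices = 2^8 = 256.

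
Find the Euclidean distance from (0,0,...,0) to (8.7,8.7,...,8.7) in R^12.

The space diagonal of an n-cube of side s is s√n. Here 8.7·√12 ≈ 30.1377.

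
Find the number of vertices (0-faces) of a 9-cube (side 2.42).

f_0(9-cube) = (9 choose 0) · 2^9 = 512.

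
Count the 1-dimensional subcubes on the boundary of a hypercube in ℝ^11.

Choose 1 of 11 axes to span the face (C(11,1) = 11 ways), then fix each of the remaining 10 coordinates at one of its two extreme values (2^10 = 1024 ways): 11·1024 = 11264.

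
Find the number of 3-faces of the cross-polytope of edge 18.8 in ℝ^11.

f_3(11-orthoplex) = 2^4 · (11 choose 4) = 5280.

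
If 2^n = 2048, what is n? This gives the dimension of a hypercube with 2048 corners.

2^n = 2048 ⇒ n = log_2(2048) = 11.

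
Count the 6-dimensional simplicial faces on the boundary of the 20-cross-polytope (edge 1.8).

Number of 6-faces = 2^(6+1) · C(20,6+1) = 128 · 77520 = 9922560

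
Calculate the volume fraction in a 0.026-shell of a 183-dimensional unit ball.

1 - (1-0.026)^183 ≈ 0.991941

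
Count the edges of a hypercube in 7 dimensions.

Number of 1-faces = C(7,1)·2^(7-1) = 7·64 = 448.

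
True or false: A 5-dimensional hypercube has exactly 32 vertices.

True. The 5-cube has 2^5 = 32 vertices.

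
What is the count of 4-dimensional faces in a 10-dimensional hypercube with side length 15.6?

f_4(10-cube) = (10 choose 4) · 2^6 = 13440.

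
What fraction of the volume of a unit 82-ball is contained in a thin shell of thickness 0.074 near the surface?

1 - (1-0.074)^82 ≈ 0.998171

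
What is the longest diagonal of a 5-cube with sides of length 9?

d = √(9² + 9² + ... + 9²) [5 terms] = √(5·9²) = 9√5 ≈ 20.1246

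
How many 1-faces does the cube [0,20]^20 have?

An n-cube has n·2^(n-1) edges. With n = 20: 20·524288 = 10485760.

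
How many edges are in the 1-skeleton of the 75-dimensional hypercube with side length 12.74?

Each of the 2^75 = 37778931862957161709568 vertices has degree 75; total edges = 75·2^75/2 = 1416709944860893564108800.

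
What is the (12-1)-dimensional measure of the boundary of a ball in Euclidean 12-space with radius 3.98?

S = n·V_n(r)/r = 12·V_12(3.98)/3.98 (volume-to-surface relation), giving 6.36007e+07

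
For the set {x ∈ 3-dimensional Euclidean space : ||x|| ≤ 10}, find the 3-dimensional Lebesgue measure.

The n-ball volume is π^(n/2)·r^n/Γ(n/2+1). With n=3, r=10: V = 4000·π/3 ≈ 4188.79.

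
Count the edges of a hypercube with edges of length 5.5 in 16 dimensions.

An n-cube has n·2^(n-1) edges. With n = 16: 16·32768 = 524288.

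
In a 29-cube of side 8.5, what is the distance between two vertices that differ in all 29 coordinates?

d = √(8.5² + 8.5² + ... + 8.5²) [29 terms] = √(29·8.5²) = 8.5√29 ≈ 45.7739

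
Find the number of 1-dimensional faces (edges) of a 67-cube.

Each of the 2^67 = 147573952589676412928 vertices has degree 67; total edges = 67·2^67/2 = 4943727411754159833088.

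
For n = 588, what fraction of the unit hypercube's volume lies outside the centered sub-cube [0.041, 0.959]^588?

The inner cube has side 1-2·0.041 = 0.918 and volume (0.918)^588 ≈ 1.417e-22, so the shell holds 1 - 1.417e-22 of the volume.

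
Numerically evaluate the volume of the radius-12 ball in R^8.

Volume = π^{8/2}·(12)^8/Γ(5) = 17915904·π^4 ≈ 1.74517e+09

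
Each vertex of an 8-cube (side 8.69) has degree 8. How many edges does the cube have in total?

The 8-cube has n·2^(n-1) = 8·2^7 = 8·128 = 1024 edges.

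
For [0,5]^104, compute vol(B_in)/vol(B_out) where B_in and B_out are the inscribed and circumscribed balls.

Volume scales as r^n, and r_in/r_out = 1/√104, giving (1/√104)^104 ≈ 1.30097e-105.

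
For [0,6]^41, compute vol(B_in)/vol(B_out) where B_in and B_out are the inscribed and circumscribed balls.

V_in/V_out = n^(-n/2) = 41^(-41/2) ≈ 8.66824e-34.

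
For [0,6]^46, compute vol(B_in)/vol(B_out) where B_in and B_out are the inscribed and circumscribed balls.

V_in/V_out = n^(-n/2) = 46^(-46/2) ≈ 5.70913e-39.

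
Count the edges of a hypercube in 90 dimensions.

Number of 1-faces = C(90,1)·2^(90-1) = 90·618970019642690137449562112 = 55707301767842112370460590080.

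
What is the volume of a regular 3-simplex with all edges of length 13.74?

Volume = (√2/12) · 13.74³ = 305.699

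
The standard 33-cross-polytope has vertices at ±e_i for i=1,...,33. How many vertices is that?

An n-cross-polytope has 2n vertices; here n = 33, giving 66.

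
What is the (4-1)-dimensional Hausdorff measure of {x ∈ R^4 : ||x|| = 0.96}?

The surface area of an n-ball is 2π^(n/2) r^(n-1) / Γ(n/2). For n=4, r=0.96: 17.464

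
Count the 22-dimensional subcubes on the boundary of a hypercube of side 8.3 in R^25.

Number of 22-faces = C(25,22) · 2^(25-22) = 2300 · 8 = 18400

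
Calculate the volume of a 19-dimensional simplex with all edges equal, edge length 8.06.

Volume = 8.06^19 · √(20/2^19) / 19! ≈ 0.00843337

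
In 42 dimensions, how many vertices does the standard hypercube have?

An n-cube has 2^n vertices; for n = 42 that is 2^42 = 4398046511104.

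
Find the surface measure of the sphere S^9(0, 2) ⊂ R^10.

The surface area of an n-ball is 2π^(n/2) r^(n-1) / Γ(n/2). For n=10, r=2: 128·π^5/3 ≈ 13056.8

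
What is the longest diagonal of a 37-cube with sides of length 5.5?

The space diagonal of an n-cube of side s is s√n. Here 5.5·√37 ≈ 33.4552.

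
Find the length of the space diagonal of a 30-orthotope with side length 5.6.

||(5.6,5.6,...,5.6)|| = √(30)·5.6 ≈ 30.6725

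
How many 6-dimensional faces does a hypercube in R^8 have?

Number of 6-faces = C(8,6) · 2^(8-6) = 28 · 4 = 112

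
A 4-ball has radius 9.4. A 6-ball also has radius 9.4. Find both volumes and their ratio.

V_4(9.4) ≈ 38528.4. V_6(9.4) ≈ 3.56505e+06. Ratio V_4/V_6 ≈ 0.01081.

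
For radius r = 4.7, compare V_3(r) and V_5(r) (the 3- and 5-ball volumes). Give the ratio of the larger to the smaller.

V_3(4.7) ≈ 434.893, V_5(4.7) ≈ 12072.2. The 5-ball is larger by a factor of 27.76.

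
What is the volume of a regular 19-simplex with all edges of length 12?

Volume = 12^19 · √(20/2^19) / 19! ≈ 16.2211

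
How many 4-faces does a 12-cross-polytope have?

Number of 4-faces = 2^(4+1) · C(12,4+1) = 32 · 792 = 25344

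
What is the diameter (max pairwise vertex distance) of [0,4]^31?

||(4,4,...,4)|| = √(31)·4 ≈ 22.2711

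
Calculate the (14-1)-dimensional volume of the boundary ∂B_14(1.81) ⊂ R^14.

S_14(1.81) = 2·π^(14/2)·(1.81)^13 / Γ(14/2) ≈ 18774.5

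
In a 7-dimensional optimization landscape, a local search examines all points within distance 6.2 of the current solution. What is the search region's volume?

Volume = π^{7/2}·(6.2)^7/Γ(9/2) ≈ 1.66388e+06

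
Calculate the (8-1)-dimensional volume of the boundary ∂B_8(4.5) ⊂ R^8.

The surface area of an n-ball is 2π^(n/2) r^(n-1) / Γ(n/2). For n=8, r=4.5: 1594323·π^4/128 ≈ 1.21329e+06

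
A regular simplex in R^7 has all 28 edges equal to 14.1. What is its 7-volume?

V = (14.1^7 / 7!) · √((7+1) / 2^7) ≈ 5495.96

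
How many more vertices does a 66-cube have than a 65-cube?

The 66-cube has 2^66 = 73786976294838206464 vertices. The 65-cube has 2^65 = 36893488147419103232 vertices. Difference: 73786976294838206464 - 36893488147419103232 = 36893488147419103232.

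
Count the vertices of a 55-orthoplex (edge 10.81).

The vertices are ±e_1, ..., ±e_55, so there are 2·55 = 110.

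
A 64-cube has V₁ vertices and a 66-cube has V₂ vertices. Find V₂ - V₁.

V₁ = 2^64 = 18446744073709551616. V₂ = 2^66 = 73786976294838206464. V₂ - V₁ = 55340232221128654848.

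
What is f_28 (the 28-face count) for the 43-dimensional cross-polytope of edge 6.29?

f_28(43-orthoplex) = 2^29 · (43 choose 29) = 42079383930085048320.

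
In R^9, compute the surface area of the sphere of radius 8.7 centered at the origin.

|∂B_9(8.7)| ≈ 9.74348e+08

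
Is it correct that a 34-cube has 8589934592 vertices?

False. The 34-cube has 2^34 = 17179869184 vertices.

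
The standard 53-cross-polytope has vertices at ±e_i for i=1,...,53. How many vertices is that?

Number of vertices = 2n = 106.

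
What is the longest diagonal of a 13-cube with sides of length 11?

d = √(11² + 11² + ... + 11²) [13 terms] = √(13·11²) = 11√13 ≈ 39.6611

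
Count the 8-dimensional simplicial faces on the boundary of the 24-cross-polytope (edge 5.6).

f_8(24-orthoplex) = 2^9 · (24 choose 9) = 669442048.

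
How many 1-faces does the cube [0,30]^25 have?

An n-cube has n·2^(n-1) edges. With n = 25: 25·16777216 = 419430400.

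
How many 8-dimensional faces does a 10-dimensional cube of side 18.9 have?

An n-cube has C(n,k)·2^(n-k) k-faces. Here C(10,8)·2^2 = 45·4 = 180.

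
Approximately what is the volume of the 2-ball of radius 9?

V = 81·π ≈ 254.469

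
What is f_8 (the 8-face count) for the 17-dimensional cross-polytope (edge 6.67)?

Each 8-face is the convex hull of 9 vertices, one chosen as ±e_i from each of 9 distinct axes: 2^9·C(17,9) = 12446720.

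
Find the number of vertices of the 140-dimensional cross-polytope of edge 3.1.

Number of vertices = 2n = 280.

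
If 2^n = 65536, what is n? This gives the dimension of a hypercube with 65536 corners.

n = log_2(65536) = 16.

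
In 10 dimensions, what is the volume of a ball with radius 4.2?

Volume = π^{10/2}·(4.2)^10/Γ(6) ≈ 4.35573e+06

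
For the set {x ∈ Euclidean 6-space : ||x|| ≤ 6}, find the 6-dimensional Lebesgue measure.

The n-ball volume is π^(n/2)·r^n/Γ(n/2+1). With n=6, r=6: V = 7776·π^3 ≈ 241105.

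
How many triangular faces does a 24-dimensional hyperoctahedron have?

An n-cross-polytope has 2^(k+1)·C(n,k+1) k-faces. Here 2^3·C(24,3) = 8·2024 = 16192.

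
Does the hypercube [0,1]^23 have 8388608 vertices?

True. The 23-cube has 2^23 = 8388608 vertices.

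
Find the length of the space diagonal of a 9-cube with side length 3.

d = √(3² + 3² + ... + 3²) [9 terms] = √(9·3²) = 3√9 = 9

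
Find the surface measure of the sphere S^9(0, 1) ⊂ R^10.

S = n·V_n(r)/r = 10·V_10(1)/1 (volume-to-surface relation), giving π^5/12 ≈ 25.5016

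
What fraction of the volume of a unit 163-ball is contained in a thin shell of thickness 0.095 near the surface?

Shell fraction = 1 - (1-0.095)^163 ≈ 0.9999999142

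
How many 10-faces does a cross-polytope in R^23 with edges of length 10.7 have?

Each 10-face is the convex hull of 11 vertices, one chosen as ±e_i from each of 11 distinct axes: 2^11·C(23,11) = 2769055744.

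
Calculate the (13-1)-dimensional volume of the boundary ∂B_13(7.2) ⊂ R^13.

|∂B_13(7.2)| ≈ 2.2976e+11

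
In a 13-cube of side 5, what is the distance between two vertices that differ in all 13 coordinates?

Diagonal = √13 · 5 ≈ 18.0278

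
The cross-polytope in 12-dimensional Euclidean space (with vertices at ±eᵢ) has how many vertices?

The vertices are ±e_1, ..., ±e_12, so there are 2·12 = 24.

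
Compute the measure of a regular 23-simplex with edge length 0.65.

V_23 = √(24) · 0.65^23 / (23! · 2^(23/2)) ≈ 3.25667e-30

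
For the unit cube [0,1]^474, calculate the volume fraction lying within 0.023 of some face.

The inner cube has side 1-2·0.023 = 0.954 and volume (0.954)^474 ≈ 2.023e-10, so the shell holds 1 - 2.023e-10 of the volume.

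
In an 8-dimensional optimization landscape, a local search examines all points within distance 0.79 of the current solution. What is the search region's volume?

The n-ball volume is π^(n/2)·r^n/Γ(n/2+1). With n=8, r=0.79: V ≈ 0.615751.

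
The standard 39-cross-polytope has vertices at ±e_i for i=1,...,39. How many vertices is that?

The vertices are ±e_1, ..., ±e_39, so there are 2·39 = 78.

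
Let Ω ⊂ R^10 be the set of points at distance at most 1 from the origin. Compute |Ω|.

Volume = π^{10/2}·(1)^10/Γ(6) = π^5/120 ≈ 2.55016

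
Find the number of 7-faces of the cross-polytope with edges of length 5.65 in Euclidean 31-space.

An n-cross-polytope has 2^(k+1)·C(n,k+1) k-faces. Here 2^8·C(31,8) = 256·7888725 = 2019513600.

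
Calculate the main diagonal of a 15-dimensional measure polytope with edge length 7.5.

d = √(7.5² + 7.5² + ... + 7.5²) [15 terms] = √(15·7.5²) = 7.5√15 ≈ 29.0474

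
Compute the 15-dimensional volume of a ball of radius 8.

V_15(8) = π^(15/2) · (8)^15 / Γ(15/2 + 1) = 9007199254740992·π^7/2027025 ≈ 1.34208e+13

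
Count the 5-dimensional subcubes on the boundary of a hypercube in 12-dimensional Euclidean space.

Choose 5 of 12 axes to span the face (C(12,5) = 792 ways), then fix each of the remaining 7 coordinates at one of its two extreme values (2^7 = 128 ways): 792·128 = 101376.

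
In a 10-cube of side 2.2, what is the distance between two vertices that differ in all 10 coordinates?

d = √(2.2² + 2.2² + ... + 2.2²) [10 terms] = √(10·2.2²) = 2.2√10 ≈ 6.95701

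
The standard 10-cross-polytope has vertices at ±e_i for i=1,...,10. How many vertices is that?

An n-cross-polytope has 2n vertices; here n = 10, giving 20.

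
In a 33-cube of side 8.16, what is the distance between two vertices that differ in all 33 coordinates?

d = √(8.16² + 8.16² + ... + 8.16²) [33 terms] = √(33·8.16²) = 8.16√33 ≈ 46.8756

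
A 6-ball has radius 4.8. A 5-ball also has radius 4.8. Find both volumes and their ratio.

V_6(4.8) ≈ 63204.2. V_5(4.8) ≈ 13412.3. Ratio V_6/V_5 ≈ 4.712.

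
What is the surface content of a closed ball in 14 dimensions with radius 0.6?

S_14(0.6) = 2·π^(14/2)·(0.6)^13 / Γ(14/2) ≈ 0.0109575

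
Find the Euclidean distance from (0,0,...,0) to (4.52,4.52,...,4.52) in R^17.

The space diagonal of an n-cube of side s is s√n. Here 4.52·√17 ≈ 18.6364.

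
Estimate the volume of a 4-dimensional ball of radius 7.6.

V_4(7.6) = π^(4/2) · (7.6)^4 / Γ(4/2 + 1) ≈ 16463.6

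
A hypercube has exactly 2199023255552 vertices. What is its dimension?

n = log_2(2199023255552) = 41.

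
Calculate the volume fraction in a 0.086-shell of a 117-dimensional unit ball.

1 - (1-0.086)^117 ≈ 0.999973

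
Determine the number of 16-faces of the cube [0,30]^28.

Choose 16 of 28 axes to span the face (C(28,16) = 30421755 ways), then fix each of the remaining 12 coordinates at one of its two extreme values (2^12 = 4096 ways): 30421755·4096 = 124607508480.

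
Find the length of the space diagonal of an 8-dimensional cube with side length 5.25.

d = √(5.25² + 5.25² + ... + 5.25²) [8 terms] = √(8·5.25²) = 5.25√8 ≈ 14.8492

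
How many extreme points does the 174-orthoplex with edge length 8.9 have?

The 174-dimensional cross-polytope has 2n = 2·174 = 348 vertices.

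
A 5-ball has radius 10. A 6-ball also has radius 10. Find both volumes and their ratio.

V_5(10) ≈ 526379. V_6(10) ≈ 5.16771e+06. Ratio V_5/V_6 ≈ 0.1019.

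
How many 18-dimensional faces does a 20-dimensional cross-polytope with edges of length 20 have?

Each 18-face is the convex hull of 19 vertices, one chosen as ±e_i from each of 19 distinct axes: 2^19·C(20,19) = 10485760.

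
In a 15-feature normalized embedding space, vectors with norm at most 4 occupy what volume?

V = 274877906944·π^7/2027025 ≈ 4.09572e+08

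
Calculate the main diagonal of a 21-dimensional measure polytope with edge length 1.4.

The space diagonal of an n-cube of side s is s√n. Here 1.4·√21 ≈ 6.41561.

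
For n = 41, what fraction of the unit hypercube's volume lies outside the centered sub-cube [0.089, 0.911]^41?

The inner cube has side 1-2·0.089 = 0.822 and volume (0.822)^41 ≈ 0.0003234, so the shell holds 0.999677 of the volume.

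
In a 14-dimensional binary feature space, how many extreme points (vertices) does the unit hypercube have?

Each vertex is a binary string of length 14, so there are 2^14 = 16384.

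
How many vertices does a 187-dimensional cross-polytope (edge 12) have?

The vertices are ±e_1, ..., ±e_187, so there are 2·187 = 374.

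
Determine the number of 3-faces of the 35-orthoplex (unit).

An n-cross-polytope has 2^(k+1)·C(n,k+1) k-faces. Here 2^4·C(35,4) = 16·52360 = 837760.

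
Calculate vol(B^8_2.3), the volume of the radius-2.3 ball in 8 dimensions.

Volume = π^{8/2}·(2.3)^8/Γ(5) ≈ 3178.42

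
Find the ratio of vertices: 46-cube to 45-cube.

The 46-cube has 2^46 = 70368744177664 vertices. The 45-cube has 2^45 = 35184372088832 vertices. Ratio: 70368744177664/35184372088832 = 2.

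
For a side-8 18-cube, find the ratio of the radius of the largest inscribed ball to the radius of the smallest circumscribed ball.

r_in = 8/2 (half the side); r_out = 8√18/2 (half the diagonal). Ratio = 1/√18 ≈ 0.235702.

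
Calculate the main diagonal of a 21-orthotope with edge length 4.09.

d = √(4.09² + 4.09² + ... + 4.09²) [21 terms] = √(21·4.09²) = 4.09√21 ≈ 18.7427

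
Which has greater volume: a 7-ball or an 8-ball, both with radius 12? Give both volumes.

V_7(12) ≈ 1.69297e+08. V_8(12) ≈ 1.74517e+09. The 8-ball is larger.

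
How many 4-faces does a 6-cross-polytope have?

An n-cross-polytope has 2^(k+1)·C(n,k+1) k-faces. Here 2^5·C(6,5) = 32·6 = 192.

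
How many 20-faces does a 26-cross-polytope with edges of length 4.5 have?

Each 20-face is the convex hull of 21 vertices, one chosen as ±e_i from each of 21 distinct axes: 2^21·C(26,21) = 137950658560.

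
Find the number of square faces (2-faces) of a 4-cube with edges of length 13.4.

f_2(4-cube) = (4 choose 2) · 2^2 = 24.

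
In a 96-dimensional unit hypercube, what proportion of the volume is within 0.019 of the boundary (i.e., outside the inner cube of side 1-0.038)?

Shell fraction = 1 - (1-0.038)^96 ≈ 0.975745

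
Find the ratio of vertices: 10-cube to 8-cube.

The 10-cube has 2^10 = 1024 vertices. The 8-cube has 2^8 = 256 vertices. Ratio: 1024/256 = 4.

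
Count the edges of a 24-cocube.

f_1(24-orthoplex) = 2^2 · (24 choose 2) = 1104.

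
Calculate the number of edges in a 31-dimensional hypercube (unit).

Each of the 2^31 = 2147483648 vertices has degree 31; total edges = 31·2^31/2 = 33285996544.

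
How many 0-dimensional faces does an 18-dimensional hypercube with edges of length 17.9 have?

An n-cube has C(n,k)·2^(n-k) k-faces. Here C(18,0)·2^18 = 1·262144 = 262144.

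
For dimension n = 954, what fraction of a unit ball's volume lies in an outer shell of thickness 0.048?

1 - (1-0.048)^954 ≈ 1 - 4.165e-21 ≈ 100.000000%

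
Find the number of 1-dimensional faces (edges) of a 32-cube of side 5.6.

An n-cube has n·2^(n-1) edges. With n = 32: 32·2147483648 = 68719476736.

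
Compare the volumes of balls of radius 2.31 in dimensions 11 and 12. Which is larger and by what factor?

V_11(2.31) ≈ 18829.4, V_12(2.31) ≈ 30825.5. The 12-ball is larger by a factor of 1.637.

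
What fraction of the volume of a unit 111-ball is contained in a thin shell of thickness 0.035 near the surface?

1 - (1-0.035)^111 ≈ 0.980834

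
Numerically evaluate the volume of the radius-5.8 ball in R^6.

V_6(5.8) = π^(6/2) · (5.8)^6 / Γ(6/2 + 1) ≈ 196728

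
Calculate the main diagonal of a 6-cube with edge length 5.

The space diagonal of an n-cube of side s is s√n. Here 5·√6 ≈ 12.2474.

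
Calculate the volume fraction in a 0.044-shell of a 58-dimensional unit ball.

Shell fraction = 1 - (1-0.044)^58 ≈ 0.926454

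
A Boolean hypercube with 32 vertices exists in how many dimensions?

n = log_2(32) = 5.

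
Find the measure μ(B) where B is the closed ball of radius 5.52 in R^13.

The n-ball volume is π^(n/2)·r^n/Γ(n/2+1). With n=13, r=5.52: V ≈ 4.02299e+09.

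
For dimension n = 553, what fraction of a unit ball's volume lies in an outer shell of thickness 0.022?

1 - (1-0.022)^553 ≈ 0.9999954565 ≈ 99.999546%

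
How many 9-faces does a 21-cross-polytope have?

Number of 9-faces = 2^(9+1) · C(21,9+1) = 1024 · 352716 = 361181184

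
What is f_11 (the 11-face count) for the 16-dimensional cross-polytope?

An n-cross-polytope has 2^(k+1)·C(n,k+1) k-faces. Here 2^12·C(16,12) = 4096·1820 = 7454720.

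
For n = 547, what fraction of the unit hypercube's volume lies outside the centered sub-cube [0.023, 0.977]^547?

1 - (1 - 2·0.023)^547 = 1 - 0.954^547 ≈ 1 - 6.501e-12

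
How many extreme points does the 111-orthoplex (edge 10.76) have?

An n-cross-polytope has 2n vertices; here n = 111, giving 222.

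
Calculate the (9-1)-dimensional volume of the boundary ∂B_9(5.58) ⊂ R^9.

The surface area of an n-ball is 2π^(n/2) r^(n-1) / Γ(n/2). For n=9, r=5.58: 2.79019e+07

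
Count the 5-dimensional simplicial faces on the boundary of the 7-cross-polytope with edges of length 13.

Each 5-face is the convex hull of 6 vertices, one chosen as ±e_i from each of 6 distinct axes: 2^6·C(7,6) = 448.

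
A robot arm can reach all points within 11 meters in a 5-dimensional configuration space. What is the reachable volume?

Volume = π^{5/2}·(11)^5/Γ(7/2) = 1288408·π^2/15 ≈ 847738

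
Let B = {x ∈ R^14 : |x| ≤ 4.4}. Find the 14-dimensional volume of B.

Volume = π^{14/2}·(4.4)^14/Γ(8) ≈ 6.1088e+08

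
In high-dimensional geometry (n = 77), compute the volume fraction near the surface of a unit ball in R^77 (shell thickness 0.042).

1 - (1-0.042)^77 ≈ 0.96326 ≈ 96.33%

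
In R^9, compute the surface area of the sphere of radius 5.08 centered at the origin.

The surface area of an n-ball is 2π^(n/2) r^(n-1) / Γ(n/2). For n=9, r=5.08: 1.31665e+07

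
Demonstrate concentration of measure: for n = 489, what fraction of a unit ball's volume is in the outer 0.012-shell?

1 - (1-0.012)^489 ≈ 0.99727 ≈ 99.73%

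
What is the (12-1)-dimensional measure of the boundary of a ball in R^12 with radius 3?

|∂B_12(3)| = 59049·π^6/20 ≈ 2.83845e+06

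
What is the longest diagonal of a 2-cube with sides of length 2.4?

||(2.4,2.4,...,2.4)|| = √(2)·2.4 ≈ 3.39411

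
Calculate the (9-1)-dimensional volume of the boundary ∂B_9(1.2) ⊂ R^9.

|∂B_9(1.2)| ≈ 127.647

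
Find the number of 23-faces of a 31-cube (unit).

An n-cube has C(n,k)·2^(n-k) k-faces. Here C(31,23)·2^8 = 7888725·256 = 2019513600.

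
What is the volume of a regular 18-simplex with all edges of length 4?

V = (4^18 / 18!) · √((18+1) / 2^18) ≈ 9.13788e-08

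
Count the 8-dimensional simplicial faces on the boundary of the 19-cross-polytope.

f_8(19-orthoplex) = 2^9 · (19 choose 9) = 47297536.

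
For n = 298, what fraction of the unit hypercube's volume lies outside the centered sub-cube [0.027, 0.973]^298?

Shell fraction = 1 - (1-0.054)^298 ≈ 0.9999999346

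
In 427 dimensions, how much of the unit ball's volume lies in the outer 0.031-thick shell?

V(inner)/V(outer) = ((1-0.031)/1)^427 ≈ 1.446e-06, so the shell fraction is 0.9999985537.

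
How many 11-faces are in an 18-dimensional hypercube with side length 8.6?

f_11(18-cube) = (18 choose 11) · 2^7 = 4073472.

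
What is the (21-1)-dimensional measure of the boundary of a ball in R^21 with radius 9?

|∂B_21(9)| = 307393813088254199808·π^10/8083075 ≈ 3.56137e+18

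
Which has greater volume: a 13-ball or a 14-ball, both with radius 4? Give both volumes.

V_13(4) ≈ 6.11113e+07. V_14(4) ≈ 1.60864e+08. The 14-ball is larger.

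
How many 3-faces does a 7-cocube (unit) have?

Number of 3-faces = 2^(3+1) · C(7,3+1) = 16 · 35 = 560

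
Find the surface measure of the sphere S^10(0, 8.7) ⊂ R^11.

S_11(8.7) = 2·π^(11/2)·(8.7)^10 / Γ(11/2) ≈ 5.14861e+10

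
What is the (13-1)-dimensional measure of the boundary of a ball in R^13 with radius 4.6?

S = n·V_n(r)/r = 13·V_13(4.6)/4.6 (volume-to-surface relation), giving 1.06262e+09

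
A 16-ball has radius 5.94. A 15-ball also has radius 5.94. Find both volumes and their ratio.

V_16(5.94) ≈ 5.65277e+11. V_15(5.94) ≈ 1.54251e+11. Ratio V_16/V_15 ≈ 3.665.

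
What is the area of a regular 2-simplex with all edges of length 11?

Area = (√3/4) · 11² = 52.3945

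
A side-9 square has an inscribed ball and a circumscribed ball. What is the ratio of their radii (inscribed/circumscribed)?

For an n-cube of any side s, the inradius is s/2 and the circumradius is s√n/2, so the ratio is 1/√2 ≈ 0.707107.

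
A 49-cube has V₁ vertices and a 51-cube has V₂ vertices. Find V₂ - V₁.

V₁ = 2^49 = 562949953421312. V₂ = 2^51 = 2251799813685248. V₂ - V₁ = 1688849860263936.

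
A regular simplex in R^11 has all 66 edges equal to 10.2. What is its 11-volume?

V_11 = √(12) · 10.2^11 / (11! · 2^(11/2)) ≈ 238.436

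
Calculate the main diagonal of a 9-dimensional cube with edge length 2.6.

d = √(2.6² + 2.6² + ... + 2.6²) [9 terms] = √(9·2.6²) = 2.6√9 = 7.8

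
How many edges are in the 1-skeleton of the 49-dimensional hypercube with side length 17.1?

Each of the 2^49 = 562949953421312 vertices has degree 49; total edges = 49·2^49/2 = 13792273858822144.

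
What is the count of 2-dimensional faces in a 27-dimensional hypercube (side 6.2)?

Number of 2-faces = C(27,2) · 2^(27-2) = 351 · 33554432 = 11777605632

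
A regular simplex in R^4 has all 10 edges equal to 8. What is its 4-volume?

V_4 = √(5) · 8^4 / (4! · 2^(4/2)) ≈ 95.4056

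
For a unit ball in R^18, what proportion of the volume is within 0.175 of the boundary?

1 - (1-0.175)^18 ≈ 0.968655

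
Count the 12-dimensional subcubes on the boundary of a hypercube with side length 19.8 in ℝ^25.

f_12(25-cube) = (25 choose 12) · 2^13 = 42600857600.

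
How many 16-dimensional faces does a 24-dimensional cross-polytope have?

Each 16-face is the convex hull of 17 vertices, one chosen as ±e_i from each of 17 distinct axes: 2^17·C(24,17) = 45364543488.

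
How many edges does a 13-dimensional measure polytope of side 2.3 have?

Each of the 2^13 = 8192 vertices has degree 13; total edges = 13·2^13/2 = 53248.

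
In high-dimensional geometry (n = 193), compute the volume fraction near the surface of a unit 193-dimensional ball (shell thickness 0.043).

1 - (1-0.043)^193 ≈ 0.999793 ≈ 99.9793%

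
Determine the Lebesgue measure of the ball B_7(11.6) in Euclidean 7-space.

The n-ball volume is π^(n/2)·r^n/Γ(n/2+1). With n=7, r=11.6: V ≈ 1.33532e+08.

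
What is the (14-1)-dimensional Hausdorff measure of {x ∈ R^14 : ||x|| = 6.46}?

|∂B_14(6.46)| ≈ 2.86266e+11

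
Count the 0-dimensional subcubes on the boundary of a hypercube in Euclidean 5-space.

f_0(5-cube) = (5 choose 0) · 2^5 = 32.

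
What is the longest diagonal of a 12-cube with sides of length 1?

The space diagonal of an n-cube of side s is s√n. Here 1·√12 ≈ 3.4641.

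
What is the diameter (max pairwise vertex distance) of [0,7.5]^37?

The space diagonal of an n-cube of side s is s√n. Here 7.5·√37 ≈ 45.6207.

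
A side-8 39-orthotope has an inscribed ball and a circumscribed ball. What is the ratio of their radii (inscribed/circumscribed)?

For an n-cube of any side s, the inradius is s/2 and the circumradius is s√n/2, so the ratio is 1/√39 ≈ 0.160128.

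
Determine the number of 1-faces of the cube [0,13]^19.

Number of 1-faces = C(19,1) · 2^(19-1) = 19 · 262144 = 4980736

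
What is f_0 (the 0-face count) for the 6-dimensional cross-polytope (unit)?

Each 0-face is the convex hull of 1 vertex, one chosen as ±e_i from each of 1 distinct axis: 2^1·C(6,1) = 12.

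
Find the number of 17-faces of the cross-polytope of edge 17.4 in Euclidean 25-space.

Each 17-face is the convex hull of 18 vertices, one chosen as ±e_i from each of 18 distinct axes: 2^18·C(25,18) = 126012620800.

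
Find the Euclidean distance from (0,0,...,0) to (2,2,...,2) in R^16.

The space diagonal of an n-cube of side s is s√n. Here 2·√16 = 8.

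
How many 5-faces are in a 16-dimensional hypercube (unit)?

Choose 5 of 16 axes to span the face (C(16,5) = 4368 ways), then fix each of the remaining 11 coordinates at one of its two extreme values (2^11 = 2048 ways): 4368·2048 = 8945664.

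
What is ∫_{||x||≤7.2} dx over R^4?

The n-ball volume is π^(n/2)·r^n/Γ(n/2+1). With n=4, r=7.2: V ≈ 13261.7.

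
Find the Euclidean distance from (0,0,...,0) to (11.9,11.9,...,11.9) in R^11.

Diagonal = √11 · 11.9 ≈ 39.4678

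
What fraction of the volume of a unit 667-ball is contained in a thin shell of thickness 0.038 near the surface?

1 - (1-0.038)^667 ≈ 1 - 5.995e-12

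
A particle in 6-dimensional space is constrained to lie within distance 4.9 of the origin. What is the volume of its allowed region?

Volume = π^{6/2}·(4.9)^6/Γ(4) ≈ 71527.8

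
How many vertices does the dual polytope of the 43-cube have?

An n-cross-polytope has 2n vertices; here n = 43, giving 86.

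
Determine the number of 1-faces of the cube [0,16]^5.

An n-cube has C(n,k)·2^(n-k) k-faces. Here C(5,1)·2^4 = 5·16 = 80.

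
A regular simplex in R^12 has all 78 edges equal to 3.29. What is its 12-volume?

For a regular n-simplex with edge a, V = (a^n / n!)·√((n+1)/2^n). With a=3.29, n=12: V ≈ 0.00018915.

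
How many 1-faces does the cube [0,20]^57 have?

Number of 1-faces = C(57,1)·2^(57-1) = 57·72057594037927936 = 4107282860161892352.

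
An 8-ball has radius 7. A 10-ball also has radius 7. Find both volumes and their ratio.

V_8(7) ≈ 2.33977e+07. V_10(7) ≈ 7.20358e+08. Ratio V_8/V_10 ≈ 0.03248.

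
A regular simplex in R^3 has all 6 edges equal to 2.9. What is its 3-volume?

Volume = (√2/12) · 2.9³ = 2.87427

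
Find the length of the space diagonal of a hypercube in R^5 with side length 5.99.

Diagonal = √5 · 5.99 ≈ 13.394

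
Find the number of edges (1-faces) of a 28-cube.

f_1(28-cube) = (28 choose 1) · 2^27 = 3758096384.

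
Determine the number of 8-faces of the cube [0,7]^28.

Number of 8-faces = C(28,8) · 2^(28-8) = 3108105 · 1048576 = 3259084308480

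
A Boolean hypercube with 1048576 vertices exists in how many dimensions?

2^n = 1048576 ⇒ n = log_2(1048576) = 20.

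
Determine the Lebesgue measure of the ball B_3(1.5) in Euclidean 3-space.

V = 9·π/2 ≈ 14.1372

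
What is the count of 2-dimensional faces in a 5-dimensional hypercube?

Number of 2-faces = C(5,2) · 2^(5-2) = 10 · 8 = 80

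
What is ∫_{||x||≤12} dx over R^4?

V_4(12) = π^(4/2) · (12)^4 / Γ(4/2 + 1) = 10368·π^2 ≈ 102328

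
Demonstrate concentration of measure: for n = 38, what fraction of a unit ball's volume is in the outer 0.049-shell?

1 - (1-0.049)^38 ≈ 0.851796 ≈ 85.18%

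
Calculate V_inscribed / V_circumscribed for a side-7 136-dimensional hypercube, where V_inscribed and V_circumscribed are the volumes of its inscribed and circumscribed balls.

The radii are 7/2 and 7√136/2, so the volume ratio is (1/√136)^136 = 136^{-136/2} ≈ 8.30528e-146.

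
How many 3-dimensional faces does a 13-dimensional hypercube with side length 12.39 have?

An n-cube has C(n,k)·2^(n-k) k-faces. Here C(13,3)·2^10 = 286·1024 = 292864.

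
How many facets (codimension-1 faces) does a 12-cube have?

Choose 11 of 12 axes to span the face (C(12,11) = 12 ways), then fix each of the remaining 1 coordinate at one of its two extreme values (2^1 = 2 ways): 12·2 = 24.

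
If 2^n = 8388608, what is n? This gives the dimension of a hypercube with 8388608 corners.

Since 2^n = 8388608, we have n = 23.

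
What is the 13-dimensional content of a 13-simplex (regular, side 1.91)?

Volume = 1.91^13 · √(14/2^13) / 13! ≈ 2.98898e-08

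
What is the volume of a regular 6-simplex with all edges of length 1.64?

V = (1.64^6 / 6!) · √((6+1) / 2^6) ≈ 0.00893696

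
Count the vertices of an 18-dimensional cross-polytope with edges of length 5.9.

Number of vertices = 2n = 36.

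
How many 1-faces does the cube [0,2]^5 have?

The 5-cube has n·2^(n-1) = 5·2^4 = 5·16 = 80 edges.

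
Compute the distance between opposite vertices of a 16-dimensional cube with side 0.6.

d = √(0.6² + 0.6² + ... + 0.6²) [16 terms] = √(16·0.6²) = 0.6√16 = 2.4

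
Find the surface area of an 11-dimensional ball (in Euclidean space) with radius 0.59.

|∂B_11(0.59)| ≈ 0.10593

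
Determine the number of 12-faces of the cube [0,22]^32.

f_12(32-cube) = (32 choose 12) · 2^20 = 236760952995840.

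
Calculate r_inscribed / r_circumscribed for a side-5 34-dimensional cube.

r_in / r_out = (5/2) / (5√34/2) = 1/√34 ≈ 0.171499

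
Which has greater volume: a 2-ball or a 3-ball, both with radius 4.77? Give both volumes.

V_2(4.77) ≈ 71.4803. V_3(4.77) ≈ 454.615. The 3-ball is larger.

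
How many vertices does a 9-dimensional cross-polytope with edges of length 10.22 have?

Number of vertices = 2n = 18.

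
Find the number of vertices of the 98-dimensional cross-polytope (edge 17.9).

An n-cross-polytope has 2n vertices; here n = 98, giving 196.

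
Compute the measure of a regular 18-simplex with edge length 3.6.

Volume = 3.6^18 · √(19/2^18) / 18! ≈ 1.37155e-08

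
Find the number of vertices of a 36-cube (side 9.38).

Number of vertices = 2^36 = 68719476736.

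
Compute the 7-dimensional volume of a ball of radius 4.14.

Volume = π^{7/2}·(4.14)^7/Γ(9/2) ≈ 98487.9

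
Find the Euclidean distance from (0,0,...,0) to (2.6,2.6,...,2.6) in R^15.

d = √(2.6² + 2.6² + ... + 2.6²) [15 terms] = √(15·2.6²) = 2.6√15 ≈ 10.0698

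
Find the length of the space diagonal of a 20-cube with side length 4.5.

Diagonal = √20 · 4.5 ≈ 20.1246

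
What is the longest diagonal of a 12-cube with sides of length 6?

Diagonal = √12 · 6 ≈ 20.7846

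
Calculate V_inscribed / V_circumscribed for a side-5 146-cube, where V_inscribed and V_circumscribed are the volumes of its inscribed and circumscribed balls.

V_in/V_out = n^(-n/2) = 146^(-146/2) ≈ 1.00517e-158.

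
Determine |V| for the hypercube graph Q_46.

An n-cube has 2^n vertices; for n = 46 that is 2^46 = 70368744177664.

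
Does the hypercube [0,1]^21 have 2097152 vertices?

True. The 21-cube has 2^21 = 2097152 vertices.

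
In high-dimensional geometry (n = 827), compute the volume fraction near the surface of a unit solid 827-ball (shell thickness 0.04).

1 - (1-0.04)^827 ≈ 1 - 2.179e-15 ≈ (100 - 2.22e-13)%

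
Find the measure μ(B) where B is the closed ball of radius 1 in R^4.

V = π^2/2 ≈ 4.9348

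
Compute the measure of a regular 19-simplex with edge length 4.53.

V_19 = √(20) · 4.53^19 / (19! · 2^(19/2)) ≈ 1.48423e-07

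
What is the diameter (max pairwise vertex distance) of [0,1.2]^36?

d = √(1.2² + 1.2² + ... + 1.2²) [36 terms] = √(36·1.2²) = 1.2√36 = 7.2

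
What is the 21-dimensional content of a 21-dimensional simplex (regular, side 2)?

Volume = 2^21 · √(22/2^21) / 21! ≈ 1.32948e-16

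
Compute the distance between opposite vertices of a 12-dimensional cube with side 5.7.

||(5.7,5.7,...,5.7)|| = √(12)·5.7 ≈ 19.7454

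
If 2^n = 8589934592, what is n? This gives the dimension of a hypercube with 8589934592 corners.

Since 2^n = 8589934592, we have n = 33.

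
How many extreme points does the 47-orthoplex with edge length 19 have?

Number of vertices = 2n = 94.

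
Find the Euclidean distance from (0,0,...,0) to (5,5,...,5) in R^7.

The space diagonal of an n-cube of side s is s√n. Here 5·√7 ≈ 13.2288.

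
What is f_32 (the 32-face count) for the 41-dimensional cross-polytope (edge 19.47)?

Each 32-face is the convex hull of 33 vertices, one chosen as ±e_i from each of 33 distinct axes: 2^33·C(41,33) = 820753174930391040.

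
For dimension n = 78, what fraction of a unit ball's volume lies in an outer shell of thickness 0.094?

1 - (1-0.094)^78 ≈ 0.999547 ≈ 99.9547%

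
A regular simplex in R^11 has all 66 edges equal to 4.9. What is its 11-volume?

For a regular n-simplex with edge a, V = (a^n / n!)·√((n+1)/2^n). With a=4.9, n=11: V ≈ 0.0749768.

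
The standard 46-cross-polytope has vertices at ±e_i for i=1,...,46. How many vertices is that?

An n-cross-polytope has 2n vertices; here n = 46, giving 92.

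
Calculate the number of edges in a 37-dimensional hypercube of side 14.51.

Each of the 2^37 = 137438953472 vertices has degree 37; total edges = 37·2^37/2 = 2542620639232.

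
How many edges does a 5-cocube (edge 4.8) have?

f_1(5-orthoplex) = 2^2 · (5 choose 2) = 40.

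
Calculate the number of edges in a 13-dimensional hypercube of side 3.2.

Number of 1-faces = C(13,1)·2^(13-1) = 13·4096 = 53248.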